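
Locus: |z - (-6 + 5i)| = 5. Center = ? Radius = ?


|z - z0| = r is a circle with center z0 and radius r.
Center = (-6, 5), radius = 5

Circle with center (-6, 5) and radius 5


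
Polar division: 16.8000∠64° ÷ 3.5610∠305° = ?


r = 16.8000 / 3.5610 = 4.7178
theta = 64° - 305° = -241° = 119° (mod 360)

4.7178 cis(119°)


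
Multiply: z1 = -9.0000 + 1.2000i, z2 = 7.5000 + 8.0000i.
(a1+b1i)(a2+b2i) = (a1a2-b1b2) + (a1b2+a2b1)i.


Real = -9*7.5 - 1.2*8 = -67.5 - 9.6 = -77.1
Imag = -9*8 + 7.5*1.2 = -72 + 9 = -63

-77.1000 - 63.0000i


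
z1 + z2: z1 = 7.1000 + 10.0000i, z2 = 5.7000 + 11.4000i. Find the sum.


Real: 7.1 + 5.7 = 12.8
Imag: 10 + 11.4 = 21.4

12.8000 + 21.4000i


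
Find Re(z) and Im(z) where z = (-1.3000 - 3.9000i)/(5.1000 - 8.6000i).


Multiply by conjugate: (-1.3000 - 3.9000i)(5.1000 + 8.6000i) / (5.1^2 + (-8.6)^2)
Numerator real = -1.3*5.1 - (3.9)*(-8.6) = 26.91
Numerator imag = -3.9*5.1 - (-1.3)*(-8.6) = -31.07
Denominator = 99.97
Re(z) = 26.91/99.97 = 0.2692
Im(z) = -31.07/99.97 = -0.3108

Re(z) = 0.2692, Im(z) = -0.3108


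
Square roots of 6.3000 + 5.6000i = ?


|z| = sqrt(39.69+31.36) = 8.4291
sqrt((|z|+a)/2) = sqrt((8.4291+6.3)/2) = sqrt(7.3646) = 2.7138
sqrt((|z|-a)/2) = sqrt((8.4291-6.3)/2) = sqrt(1.0646) = 1.0318

±(2.7138 + 1.0318i) i.e. 2.7138 + 1.0318i and -2.7138 - 1.0318i


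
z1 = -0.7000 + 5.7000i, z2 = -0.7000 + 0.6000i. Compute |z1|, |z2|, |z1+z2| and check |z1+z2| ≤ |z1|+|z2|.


|z1| = sqrt((-0.7)^2 + 5.7^2) = sqrt(32.98) = 5.7428
|z2| = sqrt((-0.7)^2 + 0.6^2) = sqrt(0.85) = 0.9220
z1+z2 = -1.4000 + 6.3000i
|z1+z2| = sqrt(41.65) = 6.4537
|z1|+|z2| = 5.7428 + 0.9220 = 6.6648

|z1+z2| = 6.4537 ≤ |z1|+|z2| = 6.6648 (verified)


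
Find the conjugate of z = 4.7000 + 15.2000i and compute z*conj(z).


z_bar = 4.7000 - 15.2000i
z*z_bar = 4.7^2 + 15.2^2 = 22.09 + 231.04 = 253.13

z_bar = 4.7000 - 15.2000i, z*z_bar = 253.13


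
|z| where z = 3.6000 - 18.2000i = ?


|z| = sqrt(3.6^2 + (-18.2)^2) = sqrt(12.96 + 331.24) = sqrt(344.2) = 18.5526

|z| = 18.5526


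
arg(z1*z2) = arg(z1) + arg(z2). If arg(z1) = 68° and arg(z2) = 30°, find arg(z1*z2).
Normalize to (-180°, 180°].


arg(z1*z2) = 68° + 30° = 98°
Normalized to (-180°, 180°]: 98°

98°


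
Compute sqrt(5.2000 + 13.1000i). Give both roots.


|z| = sqrt(27.04+171.61) = 14.0943
sqrt((|z|+a)/2) = sqrt((14.0943+5.2)/2) = sqrt(9.6472) = 3.1060
sqrt((|z|-a)/2) = sqrt((14.0943-5.2)/2) = sqrt(4.4472) = 2.1088

±(3.1060 + 2.1088i) i.e. 3.1060 + 2.1088i and -3.1060 - 2.1088i


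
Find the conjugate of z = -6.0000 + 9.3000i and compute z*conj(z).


z_bar = -6.0000 - 9.3000i
z*z_bar = (-6)^2 + 9.3^2 = 36 + 86.49 = 122.49

z_bar = -6.0000 - 9.3000i, z*z_bar = 122.49


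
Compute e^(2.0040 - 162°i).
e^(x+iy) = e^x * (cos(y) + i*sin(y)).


e^2.0040 = 7.4187
cos(-162°) = -0.95106
sin(-162°) = -0.30902
Real = 7.4187*(-0.95106) = -7.0556
Imag = 7.4187*(-0.30902) = -2.2925

-7.0556 - 2.2925i


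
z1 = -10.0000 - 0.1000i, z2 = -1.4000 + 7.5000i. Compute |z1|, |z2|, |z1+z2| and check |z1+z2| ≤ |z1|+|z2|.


|z1| = sqrt((-10)^2 + (-0.1)^2) = sqrt(100.01) = 10.0005
|z2| = sqrt((-1.4)^2 + 7.5^2) = sqrt(58.21) = 7.6295
z1+z2 = -11.4000 + 7.4000i
|z1+z2| = sqrt(184.72) = 13.5912
|z1|+|z2| = 10.0005 + 7.6295 = 17.6300

|z1+z2| = 13.5912 ≤ |z1|+|z2| = 17.6300 (verified)


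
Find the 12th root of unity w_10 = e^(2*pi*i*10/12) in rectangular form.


Angle = 360*10/12 = 300°
a = cos(300°) = 0.5000
b = sin(300°) = -0.8660

0.5000 - 0.8660i


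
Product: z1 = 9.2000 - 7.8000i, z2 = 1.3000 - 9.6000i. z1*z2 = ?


Real = 9.2*1.3 - (-7.8)*(-9.6) = 11.96 - 74.88 = -62.92
Imag = 9.2*(-9.6) + 1.3*(-7.8) = -88.32 - (10.14) = -98.46

-62.9200 - 98.4600i


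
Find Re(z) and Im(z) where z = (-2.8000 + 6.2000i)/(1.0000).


Multiply by conjugate: (-2.8000 + 6.2000i)(1.0000) / (1^2 + 0^2)
Numerator real = -2.8*1 + 6.2*0 = -2.8
Numerator imag = 6.2*1 - (-2.8)*0 = 6.2
Denominator = 1
Re(z) = -2.8/1 = -2.8000
Im(z) = 6.2/1 = 6.2000

Re(z) = -2.8000, Im(z) = 6.2000


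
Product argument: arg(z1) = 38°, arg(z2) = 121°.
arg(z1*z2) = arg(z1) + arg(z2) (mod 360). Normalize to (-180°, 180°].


arg(z1*z2) = 38° + 121° = 159°
Normalized to (-180°, 180°]: 159°

159°


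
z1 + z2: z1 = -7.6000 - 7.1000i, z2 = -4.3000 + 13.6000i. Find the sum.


Real: -7.6 - 4.3 = -11.9
Imag: -7.1 + 13.6 = 6.5

-11.9000 + 6.5000i


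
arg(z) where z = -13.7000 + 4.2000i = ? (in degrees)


Re = -13.7, Im = 4.2
arg = atan2(4.2, -13.7) = 162.9561 degrees

arg(z) = 162.9561 degrees


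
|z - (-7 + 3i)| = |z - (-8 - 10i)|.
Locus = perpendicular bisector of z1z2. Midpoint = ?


Equal distances means the locus is the perpendicular bisector of z1 and z2.
Midpoint = ((-7+(-8))/2, (3+(-10))/2) = (-7.5000, -3.5000)

Perpendicular bisector through (-7.5000, -3.5000)


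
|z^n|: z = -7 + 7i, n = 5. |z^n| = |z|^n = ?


|z| = sqrt(49+49) = sqrt(98) = 9.8995
|z^5| = |z|^5 = (sqrt(98))^5 = 98^2 * sqrt(98) = 9604*sqrt(98)

|z^5| = 9604*sqrt(98) ≈ 95074.7494


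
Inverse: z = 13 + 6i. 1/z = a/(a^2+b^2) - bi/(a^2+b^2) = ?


|z|^2 = 169+36 = 205
1/z = (13 - 6i)/205

1/z = 0.0634 - 0.0293i


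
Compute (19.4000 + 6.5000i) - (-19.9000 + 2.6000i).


Real: 19.4 + 19.9 = 39.3
Imag: 6.5 - 2.6 = 3.9

39.3000 + 3.9000i


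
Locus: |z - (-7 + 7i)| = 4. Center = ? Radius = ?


|z - z0| = r is a circle with center z0 and radius r.
Center = (-7, 7), radius = 4

Circle with center (-7, 7) and radius 4


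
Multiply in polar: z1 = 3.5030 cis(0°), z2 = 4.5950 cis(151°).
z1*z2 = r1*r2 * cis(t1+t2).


r = 3.5030 * 4.5950 = 16.0963
theta = 0° + 151° = 151° = 151° (mod 360)

16.0963 cis(151°)


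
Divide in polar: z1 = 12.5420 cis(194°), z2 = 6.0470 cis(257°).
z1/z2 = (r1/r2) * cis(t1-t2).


r = 12.5420 / 6.0470 = 2.0741
theta = 194° - 257° = -63° = 297° (mod 360)

2.0741 cis(297°)


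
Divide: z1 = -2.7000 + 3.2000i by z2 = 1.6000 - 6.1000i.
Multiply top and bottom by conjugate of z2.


Conjugate of z2 = 1.6000 + 6.1000i
Numerator: (-2.7000 + 3.2000i)(1.6000 + 6.1000i) = -23.8400 - 11.3500i
Denominator: 1.6^2 + (-6.1)^2 = 39.77
Result = (-23.8400 - 11.3500i)/39.77

-0.5994 - 0.2854i


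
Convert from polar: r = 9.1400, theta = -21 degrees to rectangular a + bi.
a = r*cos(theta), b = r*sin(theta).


a = 9.1400*cos(-21°) = 9.1400*0.93358 = 8.5329
b = 9.1400*sin(-21°) = 9.1400*(-0.35837) = -3.2755

8.5329 - 3.2755i


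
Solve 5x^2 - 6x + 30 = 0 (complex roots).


disc = (-6)^2 - 4*5*30 = 36 - 600 = -564
sqrt(|disc|) = sqrt(564) = 23.7487
Real part = 6/(2*5) = 0.6000
Imag part = 23.7487/(2*5) = 2.3749

0.6000 ± 2.3749i


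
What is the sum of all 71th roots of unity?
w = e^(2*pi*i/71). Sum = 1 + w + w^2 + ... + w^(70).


The sum of all 71th roots of unity is 0.
Geometric series: (1 - w^71)/(1 - w) = (1-1)/(1-w) = 0 since w^71 = 1, w ≠ 1.
Alternatively: coefficient of z^70 in z^71 - 1 is 0.

0


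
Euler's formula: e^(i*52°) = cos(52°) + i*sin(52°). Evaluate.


cos(52°) = 0.6157
sin(52°) = 0.7880

e^(i*52°) = 0.6157 + 0.7880i


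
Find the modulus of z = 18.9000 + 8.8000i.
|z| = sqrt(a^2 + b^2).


|z| = sqrt(18.9^2 + 8.8^2) = sqrt(357.21 + 77.44) = sqrt(434.65) = 20.8483

|z| = 20.8483


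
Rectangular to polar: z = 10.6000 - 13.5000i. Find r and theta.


r = sqrt(112.36+182.25) = sqrt(294.61) = 17.1642
theta = atan2(-13.5, 10.6) = -51.8615 degrees

r = 17.1642, theta = -51.8615 degrees


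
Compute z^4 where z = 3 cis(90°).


r^4 = 3^4 = 81
n*theta = 4*90° = 360° = 0° (mod 360)
a = 81*cos(0°) = 81.0000
b = 81*sin(0°) = 0

81 cis(0°) = 81.0000 + 0i


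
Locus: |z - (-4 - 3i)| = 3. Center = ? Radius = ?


|z - z0| = r is a circle with center z0 and radius r.
Center = (-4, -3), radius = 3

Circle with center (-4, -3) and radius 3


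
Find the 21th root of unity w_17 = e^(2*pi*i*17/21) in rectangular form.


Angle = 360*17/21 = 291.4286°
a = cos(291.4286°) = 0.3653
b = sin(291.4286°) = -0.9309

0.3653 - 0.9309i


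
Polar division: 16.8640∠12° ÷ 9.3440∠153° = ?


r = 16.8640 / 9.3440 = 1.8048
theta = 12° - 153° = -141° = 219° (mod 360)

1.8048 cis(219°)


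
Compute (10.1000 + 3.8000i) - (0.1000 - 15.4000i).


Real: 10.1 - 0.1 = 10
Imag: 3.8 + 15.4 = 19.2

10.0000 + 19.2000i


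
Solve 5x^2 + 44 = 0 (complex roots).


disc = 0^2 - 4*5*44 = 0 - 880 = -880
sqrt(|disc|) = sqrt(880) = 29.6648
Real part = 0/(2*5) = 0
Imag part = 29.6648/(2*5) = 2.9665

0 ± 2.9665i


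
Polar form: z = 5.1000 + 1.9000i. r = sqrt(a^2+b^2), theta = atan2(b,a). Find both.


r = sqrt(26.01+3.61) = sqrt(29.62) = 5.4424
theta = atan2(1.9, 5.1) = 20.4328 degrees

r = 5.4424, theta = 20.4328 degrees


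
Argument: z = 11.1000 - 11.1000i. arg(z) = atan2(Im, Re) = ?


Re = 11.1, Im = -11.1
arg = atan2(-11.1, 11.1) = -45.0000 degrees

arg(z) = -45.0000 degrees


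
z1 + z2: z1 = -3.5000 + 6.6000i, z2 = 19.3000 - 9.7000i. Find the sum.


Real: -3.5 + 19.3 = 15.8
Imag: 6.6 - 9.7 = -3.1

15.8000 - 3.1000i


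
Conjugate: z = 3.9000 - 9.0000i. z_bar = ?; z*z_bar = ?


z_bar = 3.9000 + 9.0000i
z*z_bar = 3.9^2 + (-9)^2 = 15.21 + 81 = 96.21

z_bar = 3.9000 + 9.0000i, z*z_bar = 96.21


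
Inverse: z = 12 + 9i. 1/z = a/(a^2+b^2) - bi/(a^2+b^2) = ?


|z|^2 = 144+81 = 225
1/z = (12 - 9i)/225

1/z = 0.0533 - 0.0400i


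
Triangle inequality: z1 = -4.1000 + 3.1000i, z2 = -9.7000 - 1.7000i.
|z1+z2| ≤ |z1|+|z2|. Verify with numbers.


|z1| = sqrt((-4.1)^2 + 3.1^2) = sqrt(26.42) = 5.1400
|z2| = sqrt((-9.7)^2 + (-1.7)^2) = sqrt(96.98) = 9.8478
z1+z2 = -13.8000 + 1.4000i
|z1+z2| = sqrt(192.4) = 13.8708
|z1|+|z2| = 5.1400 + 9.8478 = 14.9878

|z1+z2| = 13.8708 ≤ |z1|+|z2| = 14.9878 (verified)


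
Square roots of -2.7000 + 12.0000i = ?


|z| = sqrt(7.29+144) = 12.3000
sqrt((|z|+a)/2) = sqrt((12.3000+(-2.7))/2) = sqrt(4.8000) = 2.1909
sqrt((|z|-a)/2) = sqrt((12.3000-(-2.7))/2) = sqrt(7.5000) = 2.7386

±(2.1909 + 2.7386i) i.e. 2.1909 + 2.7386i and -2.1909 - 2.7386i


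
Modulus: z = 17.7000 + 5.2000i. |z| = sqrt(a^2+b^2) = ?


|z| = sqrt(17.7^2 + 5.2^2) = sqrt(313.29 + 27.04) = sqrt(340.33) = 18.4480

|z| = 18.4480


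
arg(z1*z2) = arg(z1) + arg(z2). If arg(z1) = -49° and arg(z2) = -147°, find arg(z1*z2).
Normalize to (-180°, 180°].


arg(z1*z2) = -49° - 147° = -196°
Normalized to (-180°, 180°]: 164°

164°


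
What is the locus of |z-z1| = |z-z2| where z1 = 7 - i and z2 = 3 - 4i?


Equal distances means the locus is the perpendicular bisector of z1 and z2.
Midpoint = ((7+3)/2, (-1+(-4))/2) = (5.0000, -2.5000)

Perpendicular bisector through (5.0000, -2.5000)


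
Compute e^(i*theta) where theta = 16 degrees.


cos(16°) = 0.9613
sin(16°) = 0.2756

e^(i*16°) = 0.9613 + 0.2756i


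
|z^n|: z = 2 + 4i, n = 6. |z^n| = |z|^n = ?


|z| = sqrt(4+16) = sqrt(20) = 4.4721
|z^6| = |z|^6 = (sqrt(20))^6 = 20^3 = 8000

|z^6| = 8000


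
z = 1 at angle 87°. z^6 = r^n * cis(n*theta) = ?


r^6 = 1^6 = 1
n*theta = 6*87° = 522° = 162° (mod 360)
a = 1*cos(162°) = -0.9511
b = 1*sin(162°) = 0.3090

1 cis(162°) = -0.9511 + 0.3090i


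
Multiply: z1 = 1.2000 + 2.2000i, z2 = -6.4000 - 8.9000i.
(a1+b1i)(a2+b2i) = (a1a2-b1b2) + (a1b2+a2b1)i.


Real = 1.2*(-6.4) - 2.2*(-8.9) = -7.68 - (-19.58) = 11.9
Imag = 1.2*(-8.9) - (6.4)*2.2 = -10.68 - (14.08) = -24.76

11.9000 - 24.7600i


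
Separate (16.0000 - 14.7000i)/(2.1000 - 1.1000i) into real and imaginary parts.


Multiply by conjugate: (16.0000 - 14.7000i)(2.1000 + 1.1000i) / (2.1^2 + (-1.1)^2)
Numerator real = 16*2.1 - (14.7)*(-1.1) = 49.77
Numerator imag = -14.7*2.1 - 16*(-1.1) = -13.27
Denominator = 5.62
Re(z) = 49.77/5.62 = 8.8559
Im(z) = -13.27/5.62 = -2.3612

Re(z) = 8.8559, Im(z) = -2.3612


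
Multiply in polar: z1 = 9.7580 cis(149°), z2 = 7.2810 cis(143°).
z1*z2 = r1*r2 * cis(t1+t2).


r = 9.7580 * 7.2810 = 71.0480
theta = 149° + 143° = 292° = 292° (mod 360)

71.0480 cis(292°)


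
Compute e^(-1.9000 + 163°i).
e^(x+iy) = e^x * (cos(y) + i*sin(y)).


e^-1.9000 = 0.14957
cos(163°) = -0.9563
sin(163°) = 0.2924
Real = 0.14957*(-0.9563) = -0.1430
Imag = 0.14957*0.2924 = 0.0437

-0.1430 + 0.0437i


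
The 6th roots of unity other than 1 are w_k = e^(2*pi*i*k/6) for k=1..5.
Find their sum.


With w = e^(2*pi*i/6), all 6 of the 6th roots of unity w^0 = 1, w, ..., w^(5) sum to 0: 1 + w + ... + w^(5) = (1 - w^6)/(1 - w) = 0 since w^6 = 1, w ≠ 1.
Removing the root 1: w + w^2 + ... + w^(5) = 0 - 1 = -1

Sum = -1


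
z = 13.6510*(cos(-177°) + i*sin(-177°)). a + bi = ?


a = 13.6510*cos(-177°) = 13.6510*(-0.99863) = -13.6323
b = 13.6510*sin(-177°) = 13.6510*(-0.052336) = -0.7144

-13.6323 - 0.7144i


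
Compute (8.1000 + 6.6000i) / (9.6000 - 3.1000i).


Conjugate of z2 = 9.6000 + 3.1000i
Numerator: (8.1000 + 6.6000i)(9.6000 + 3.1000i) = 57.3000 + 88.4700i
Denominator: 9.6^2 + (-3.1)^2 = 101.77
Result = (57.3000 + 88.4700i)/101.77

0.5630 + 0.8693i


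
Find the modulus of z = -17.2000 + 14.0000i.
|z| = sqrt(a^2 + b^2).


|z| = sqrt((-17.2)^2 + 14^2) = sqrt(295.84 + 196) = sqrt(491.84) = 22.1775

|z| = 22.1775


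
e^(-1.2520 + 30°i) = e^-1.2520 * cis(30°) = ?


e^-1.2520 = 0.2859
cos(30°) = 0.866
sin(30°) = 0.5
Real = 0.2859*0.866 = 0.2476
Imag = 0.2859*0.5 = 0.1430

0.2476 + 0.1430i


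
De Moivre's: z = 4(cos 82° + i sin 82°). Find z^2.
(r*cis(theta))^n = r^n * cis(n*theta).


r^2 = 4^2 = 16
n*theta = 2*82° = 164° = 164° (mod 360)
a = 16*cos(164°) = -15.3802
b = 16*sin(164°) = 4.4102

16 cis(164°) = -15.3802 + 4.4102i


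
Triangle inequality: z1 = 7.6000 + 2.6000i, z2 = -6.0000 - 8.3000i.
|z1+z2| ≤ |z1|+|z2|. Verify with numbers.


|z1| = sqrt(7.6^2 + 2.6^2) = sqrt(64.52) = 8.0324
|z2| = sqrt((-6)^2 + (-8.3)^2) = sqrt(104.89) = 10.2416
z1+z2 = 1.6000 - 5.7000i
|z1+z2| = sqrt(35.05) = 5.9203
|z1|+|z2| = 8.0324 + 10.2416 = 18.2740

|z1+z2| = 5.9203 ≤ |z1|+|z2| = 18.2740 (verified)


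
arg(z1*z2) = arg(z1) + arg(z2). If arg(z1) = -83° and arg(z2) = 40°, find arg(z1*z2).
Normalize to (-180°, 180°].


arg(z1*z2) = -83° + 40° = -43°
Normalized to (-180°, 180°]: -43°

-43°


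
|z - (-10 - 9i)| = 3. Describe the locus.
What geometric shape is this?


|z - z0| = r is a circle with center z0 and radius r.
Center = (-10, -9), radius = 3

Circle with center (-10, -9) and radius 3


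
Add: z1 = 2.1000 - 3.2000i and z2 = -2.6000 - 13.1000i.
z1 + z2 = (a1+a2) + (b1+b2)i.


Real: 2.1 - 2.6 = -0.5
Imag: -3.2 - 13.1 = -16.3

-0.5000 - 16.3000i


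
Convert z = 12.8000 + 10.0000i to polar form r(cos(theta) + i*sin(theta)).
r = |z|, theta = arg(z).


r = sqrt(163.84+100) = sqrt(263.84) = 16.2432
theta = atan2(10, 12.8) = 37.9987 degrees

r = 16.2432, theta = 37.9987 degrees


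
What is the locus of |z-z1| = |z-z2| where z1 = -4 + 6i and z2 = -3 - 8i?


Equal distances means the locus is the perpendicular bisector of z1 and z2.
Midpoint = ((-4+(-3))/2, (6+(-8))/2) = (-3.5000, -1.0000)

Perpendicular bisector through (-3.5000, -1.0000)


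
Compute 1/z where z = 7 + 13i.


|z|^2 = 49+169 = 218
1/z = (7 - 13i)/218

1/z = 0.0321 - 0.0596i


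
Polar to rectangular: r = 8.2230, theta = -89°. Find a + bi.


a = 8.2230*cos(-89°) = 8.2230*0.01745 = 0.1435
b = 8.2230*sin(-89°) = 8.2230*(-0.9998477) = -8.2217

0.1435 - 8.2217i


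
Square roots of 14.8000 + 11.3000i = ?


|z| = sqrt(219.04+127.69) = 18.6207
sqrt((|z|+a)/2) = sqrt((18.6207+14.8)/2) = sqrt(16.7103) = 4.0878
sqrt((|z|-a)/2) = sqrt((18.6207-14.8)/2) = sqrt(1.9103) = 1.3822

±(4.0878 + 1.3822i) i.e. 4.0878 + 1.3822i and -4.0878 - 1.3822i


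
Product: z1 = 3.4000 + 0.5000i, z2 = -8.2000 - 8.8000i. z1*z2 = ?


Real = 3.4*(-8.2) - 0.5*(-8.8) = -27.88 - (-4.4) = -23.48
Imag = 3.4*(-8.8) - (8.2)*0.5 = -29.92 - (4.1) = -34.02

-23.4800 - 34.0200i


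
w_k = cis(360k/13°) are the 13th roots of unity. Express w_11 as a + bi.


Angle = 360*11/13 = 304.6154°
a = cos(304.6154°) = 0.5681
b = sin(304.6154°) = -0.8230

0.5681 - 0.8230i


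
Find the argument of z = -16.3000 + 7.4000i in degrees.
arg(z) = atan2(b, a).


Re = -16.3, Im = 7.4
arg = atan2(7.4, -16.3) = 155.5825 degrees

arg(z) = 155.5825 degrees


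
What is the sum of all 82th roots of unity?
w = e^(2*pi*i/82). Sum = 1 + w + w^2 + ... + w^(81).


The sum of all 82th roots of unity is 0.
Geometric series: (1 - w^82)/(1 - w) = (1-1)/(1-w) = 0 since w^82 = 1, w ≠ 1.
Alternatively: coefficient of z^81 in z^82 - 1 is 0.

0


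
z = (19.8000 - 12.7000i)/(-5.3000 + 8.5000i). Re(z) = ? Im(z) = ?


Multiply by conjugate: (19.8000 - 12.7000i)(-5.3000 - 8.5000i) / ((-5.3)^2 + 8.5^2)
Numerator real = 19.8*(-5.3) - (12.7)*8.5 = -212.89
Numerator imag = -12.7*(-5.3) - 19.8*8.5 = -100.99
Denominator = 100.34
Re(z) = -212.89/100.34 = -2.1217
Im(z) = -100.99/100.34 = -1.0065

Re(z) = -2.1217, Im(z) = -1.0065


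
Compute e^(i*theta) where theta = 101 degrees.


cos(101°) = -0.1908
sin(101°) = 0.9816

e^(i*101°) = -0.1908 + 0.9816i


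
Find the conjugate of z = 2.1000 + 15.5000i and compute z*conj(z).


z_bar = 2.1000 - 15.5000i
z*z_bar = 2.1^2 + 15.5^2 = 4.41 + 240.25 = 244.66

z_bar = 2.1000 - 15.5000i, z*z_bar = 244.66


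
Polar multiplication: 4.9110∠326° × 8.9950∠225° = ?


r = 4.9110 * 8.9950 = 44.1744
theta = 326° + 225° = 551° = 191° (mod 360)

44.1744 cis(191°)


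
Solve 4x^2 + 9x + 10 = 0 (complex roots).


disc = 9^2 - 4*4*10 = 81 - 160 = -79
sqrt(|disc|) = sqrt(79) = 8.8882
Real part = -9/(2*4) = -1.1250
Imag part = 8.8882/(2*4) = 1.1110

-1.1250 ± 1.1110i


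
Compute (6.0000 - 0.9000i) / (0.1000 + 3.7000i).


Conjugate of z2 = 0.1000 - 3.7000i
Numerator: (6.0000 - 0.9000i)(0.1000 - 3.7000i) = -2.7300 - 22.2900i
Denominator: 0.1^2 + 3.7^2 = 13.7
Result = (-2.7300 - 22.2900i)/13.7

-0.1993 - 1.6270i


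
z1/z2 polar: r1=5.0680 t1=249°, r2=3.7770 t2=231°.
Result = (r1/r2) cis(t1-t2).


r = 5.0680 / 3.7770 = 1.3418
theta = 249° - 231° = 18° = 18° (mod 360)

1.3418 cis(18°)


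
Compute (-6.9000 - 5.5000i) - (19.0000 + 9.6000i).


Real: -6.9 - 19 = -25.9
Imag: -5.5 - 9.6 = -15.1

-25.9000 - 15.1000i


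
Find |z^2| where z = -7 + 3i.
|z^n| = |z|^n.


|z| = sqrt(49+9) = sqrt(58) = 7.6158
|z^2| = |z|^2 = (sqrt(58))^2 = 58

|z^2| = 58


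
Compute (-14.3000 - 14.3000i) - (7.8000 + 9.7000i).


Real: -14.3 - 7.8 = -22.1
Imag: -14.3 - 9.7 = -24

-22.1000 - 24.0000i


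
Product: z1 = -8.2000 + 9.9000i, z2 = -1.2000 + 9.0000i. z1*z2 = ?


Real = -8.2*(-1.2) - 9.9*9 = 9.84 - 89.1 = -79.26
Imag = -8.2*9 - (1.2)*9.9 = -73.8 - (11.88) = -85.68

-79.2600 - 85.6800i


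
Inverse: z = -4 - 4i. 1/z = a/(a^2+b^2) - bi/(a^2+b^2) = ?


|z|^2 = 16+16 = 32
1/z = (-4 + 4i)/32

1/z = -0.1250 + 0.1250i


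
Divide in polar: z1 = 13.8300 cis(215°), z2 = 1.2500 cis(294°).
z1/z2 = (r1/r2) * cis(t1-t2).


r = 13.8300 / 1.2500 = 11.0640
theta = 215° - 294° = -79° = 281° (mod 360)

11.0640 cis(281°)


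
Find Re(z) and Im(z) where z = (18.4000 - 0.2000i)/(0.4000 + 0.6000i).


Multiply by conjugate: (18.4000 - 0.2000i)(0.4000 - 0.6000i) / (0.4^2 + 0.6^2)
Numerator real = 18.4*0.4 - (0.2)*0.6 = 7.24
Numerator imag = -0.2*0.4 - 18.4*0.6 = -11.12
Denominator = 0.52
Re(z) = 7.24/0.52 = 13.9231
Im(z) = -11.12/0.52 = -21.3846

Re(z) = 13.9231, Im(z) = -21.3846


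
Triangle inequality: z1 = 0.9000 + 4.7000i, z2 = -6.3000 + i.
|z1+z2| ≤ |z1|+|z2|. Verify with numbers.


|z1| = sqrt(0.9^2 + 4.7^2) = sqrt(22.9) = 4.7854
|z2| = sqrt((-6.3)^2 + 1^2) = sqrt(40.69) = 6.3789
z1+z2 = -5.4000 + 5.7000i
|z1+z2| = sqrt(61.65) = 7.8518
|z1|+|z2| = 4.7854 + 6.3789 = 11.1643

|z1+z2| = 7.8518 ≤ |z1|+|z2| = 11.1643 (verified)


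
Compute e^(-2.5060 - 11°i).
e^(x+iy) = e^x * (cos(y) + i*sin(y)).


e^-2.5060 = 0.0816
cos(-11°) = 0.9816
sin(-11°) = -0.1908
Real = 0.0816*0.9816 = 0.0801
Imag = 0.0816*(-0.1908) = -0.0156

0.0801 - 0.0156i


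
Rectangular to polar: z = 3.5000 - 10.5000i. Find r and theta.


r = sqrt(12.25+110.25) = sqrt(122.5) = 11.0680
theta = atan2(-10.5, 3.5) = -71.5651 degrees

r = 11.0680, theta = -71.5651 degrees


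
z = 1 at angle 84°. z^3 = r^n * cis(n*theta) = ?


r^3 = 1^3 = 1
n*theta = 3*84° = 252° = 252° (mod 360)
a = 1*cos(252°) = -0.3090
b = 1*sin(252°) = -0.9511

1 cis(252°) = -0.3090 - 0.9511i


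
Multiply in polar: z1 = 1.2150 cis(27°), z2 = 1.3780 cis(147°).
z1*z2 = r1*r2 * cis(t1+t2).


r = 1.2150 * 1.3780 = 1.6743
theta = 27° + 147° = 174° = 174° (mod 360)

1.6743 cis(174°)


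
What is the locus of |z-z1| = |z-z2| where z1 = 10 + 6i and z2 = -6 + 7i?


Equal distances means the locus is the perpendicular bisector of z1 and z2.
Midpoint = ((10+(-6))/2, (6+7)/2) = (2.0000, 6.5000)

Perpendicular bisector through (2.0000, 6.5000)


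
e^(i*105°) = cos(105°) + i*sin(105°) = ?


cos(105°) = -0.2588
sin(105°) = 0.9659

e^(i*105°) = -0.2588 + 0.9659i


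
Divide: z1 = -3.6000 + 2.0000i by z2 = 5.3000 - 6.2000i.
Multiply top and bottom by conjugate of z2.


Conjugate of z2 = 5.3000 + 6.2000i
Numerator: (-3.6000 + 2.0000i)(5.3000 + 6.2000i) = -31.4800 - 11.7200i
Denominator: 5.3^2 + (-6.2)^2 = 66.53
Result = (-31.4800 - 11.7200i)/66.53

-0.4732 - 0.1762i


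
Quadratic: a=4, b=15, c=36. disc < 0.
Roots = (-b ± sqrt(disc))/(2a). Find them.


disc = 15^2 - 4*4*36 = 225 - 576 = -351
sqrt(|disc|) = sqrt(351) = 18.7350
Real part = -15/(2*4) = -1.8750
Imag part = 18.7350/(2*4) = 2.3419

-1.8750 ± 2.3419i


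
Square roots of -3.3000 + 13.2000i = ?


|z| = sqrt(10.89+174.24) = 13.6062
sqrt((|z|+a)/2) = sqrt((13.6062+(-3.3))/2) = sqrt(5.1531) = 2.2700
sqrt((|z|-a)/2) = sqrt((13.6062-(-3.3))/2) = sqrt(8.4531) = 2.9074

±(2.2700 + 2.9074i) i.e. 2.2700 + 2.9074i and -2.2700 - 2.9074i


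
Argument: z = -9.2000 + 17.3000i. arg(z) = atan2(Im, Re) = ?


Re = -9.2, Im = 17.3
arg = atan2(17.3, -9.2) = 118.0037 degrees

arg(z) = 118.0037 degrees


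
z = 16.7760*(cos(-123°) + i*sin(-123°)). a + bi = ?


a = 16.7760*cos(-123°) = 16.7760*(-0.54464) = -9.1369
b = 16.7760*sin(-123°) = 16.7760*(-0.83867) = -14.0695

-9.1369 - 14.0695i


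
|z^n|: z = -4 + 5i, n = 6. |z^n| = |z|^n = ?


|z| = sqrt(16+25) = sqrt(41) = 6.4031
|z^6| = |z|^6 = (sqrt(41))^6 = 41^3 = 68921

|z^6| = 68921


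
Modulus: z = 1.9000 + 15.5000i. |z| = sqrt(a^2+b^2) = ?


|z| = sqrt(1.9^2 + 15.5^2) = sqrt(3.61 + 240.25) = sqrt(243.86) = 15.6160

|z| = 15.6160


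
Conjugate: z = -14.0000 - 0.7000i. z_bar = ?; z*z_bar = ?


z_bar = -14.0000 + 0.7000i
z*z_bar = (-14)^2 + (-0.7)^2 = 196 + 0.49 = 196.49

z_bar = -14.0000 + 0.7000i, z*z_bar = 196.49


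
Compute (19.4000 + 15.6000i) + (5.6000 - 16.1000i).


Real: 19.4 + 5.6 = 25
Imag: 15.6 - 16.1 = -0.5

25.0000 - 0.5000i


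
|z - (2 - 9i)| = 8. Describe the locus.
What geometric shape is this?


|z - z0| = r is a circle with center z0 and radius r.
Center = (2, -9), radius = 8

Circle with center (2, -9) and radius 8


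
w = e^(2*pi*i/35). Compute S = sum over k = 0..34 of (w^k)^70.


The roots are w_k = w^k with w = e^(2*pi*i/35), and (w^k)^70 = (w^70)^k.
So S = 1 + u + u^2 + ... + u^(34) with u = w^70.
70 = 2*35 + 0, so 70 is a multiple of 35 and u = (w^35)^2 = 1.
Every one of the 35 terms equals 1: S = 35

S = 35


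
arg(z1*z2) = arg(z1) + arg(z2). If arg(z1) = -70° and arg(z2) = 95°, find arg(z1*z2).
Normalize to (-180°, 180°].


arg(z1*z2) = -70° + 95° = 25°
Normalized to (-180°, 180°]: 25°

25°


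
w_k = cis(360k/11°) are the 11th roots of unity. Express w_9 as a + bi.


Angle = 360*9/11 = 294.5455°
a = cos(294.5455°) = 0.4154
b = sin(294.5455°) = -0.9096

0.4154 - 0.9096i


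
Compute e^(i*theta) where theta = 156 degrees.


cos(156°) = -0.9135
sin(156°) = 0.4067

e^(i*156°) = -0.9135 + 0.4067i


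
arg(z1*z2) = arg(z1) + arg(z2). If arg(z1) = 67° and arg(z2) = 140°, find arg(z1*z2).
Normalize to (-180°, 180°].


arg(z1*z2) = 67° + 140° = 207°
Normalized to (-180°, 180°]: -153°

-153°


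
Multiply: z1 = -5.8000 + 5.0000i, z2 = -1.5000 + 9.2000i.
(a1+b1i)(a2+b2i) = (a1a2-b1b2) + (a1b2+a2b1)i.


Real = -5.8*(-1.5) - 5*9.2 = 8.7 - 46 = -37.3
Imag = -5.8*9.2 - (1.5)*5 = -53.36 - (7.5) = -60.86

-37.3000 - 60.8600i


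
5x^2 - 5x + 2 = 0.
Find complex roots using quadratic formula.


disc = (-5)^2 - 4*5*2 = 25 - 40 = -15
sqrt(|disc|) = sqrt(15) = 3.8730
Real part = 5/(2*5) = 0.5000
Imag part = 3.8730/(2*5) = 0.3873

0.5000 ± 0.3873i


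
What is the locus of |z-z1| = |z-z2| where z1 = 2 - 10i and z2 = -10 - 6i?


Equal distances means the locus is the perpendicular bisector of z1 and z2.
Midpoint = ((2+(-10))/2, (-10+(-6))/2) = (-4.0000, -8.0000)

Perpendicular bisector through (-4.0000, -8.0000)


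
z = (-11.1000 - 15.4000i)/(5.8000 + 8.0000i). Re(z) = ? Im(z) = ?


Multiply by conjugate: (-11.1000 - 15.4000i)(5.8000 - 8.0000i) / (5.8^2 + 8^2)
Numerator real = -11.1*5.8 - (15.4)*8 = -187.58
Numerator imag = -15.4*5.8 - (-11.1)*8 = -0.52
Denominator = 97.64
Re(z) = -187.58/97.64 = -1.9211
Im(z) = -0.52/97.64 = -0.0053

Re(z) = -1.9211, Im(z) = -0.0053


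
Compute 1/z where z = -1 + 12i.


|z|^2 = 1+144 = 145
1/z = (-1 - 12i)/145

1/z = -0.0069 - 0.0828i


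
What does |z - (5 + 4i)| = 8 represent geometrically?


|z - z0| = r is a circle with center z0 and radius r.
Center = (5, 4), radius = 8

Circle with center (5, 4) and radius 8


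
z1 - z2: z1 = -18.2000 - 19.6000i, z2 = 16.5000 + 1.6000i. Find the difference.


Real: -18.2 - 16.5 = -34.7
Imag: -19.6 - 1.6 = -21.2

-34.7000 - 21.2000i


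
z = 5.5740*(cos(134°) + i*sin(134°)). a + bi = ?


a = 5.5740*cos(134°) = 5.5740*(-0.69466) = -3.8720
b = 5.5740*sin(134°) = 5.5740*0.71934 = 4.0096

-3.8720 + 4.0096i


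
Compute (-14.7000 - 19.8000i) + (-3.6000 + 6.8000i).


Real: -14.7 - 3.6 = -18.3
Imag: -19.8 + 6.8 = -13

-18.3000 - 13.0000i


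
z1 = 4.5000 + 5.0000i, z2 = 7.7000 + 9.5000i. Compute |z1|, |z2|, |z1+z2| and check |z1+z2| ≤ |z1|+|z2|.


|z1| = sqrt(4.5^2 + 5^2) = sqrt(45.25) = 6.7268
|z2| = sqrt(7.7^2 + 9.5^2) = sqrt(149.54) = 12.2287
z1+z2 = 12.2000 + 14.5000i
|z1+z2| = sqrt(359.09) = 18.9497
|z1|+|z2| = 6.7268 + 12.2287 = 18.9555

|z1+z2| = 18.9497 ≤ |z1|+|z2| = 18.9555 (verified)


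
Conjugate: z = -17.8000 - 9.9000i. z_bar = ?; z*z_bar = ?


z_bar = -17.8000 + 9.9000i
z*z_bar = (-17.8)^2 + (-9.9)^2 = 316.84 + 98.01 = 414.85

z_bar = -17.8000 + 9.9000i, z*z_bar = 414.85


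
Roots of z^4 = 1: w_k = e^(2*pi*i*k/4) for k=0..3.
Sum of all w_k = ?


The sum of all 4th roots of unity is 0.
Geometric series: (1 - w^4)/(1 - w) = (1-1)/(1-w) = 0 since w^4 = 1, w ≠ 1.
Alternatively: coefficient of z^3 in z^4 - 1 is 0.

0


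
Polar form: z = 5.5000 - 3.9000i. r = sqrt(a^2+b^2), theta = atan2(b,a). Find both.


r = sqrt(30.25+15.21) = sqrt(45.46) = 6.7424
theta = atan2(-3.9, 5.5) = -35.3401 degrees

r = 6.7424, theta = -35.3401 degrees


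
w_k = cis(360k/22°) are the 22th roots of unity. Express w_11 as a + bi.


Angle = 360*11/22 = 180°
a = cos(180°) = -1.0000
b = sin(180°) = 0

-1.0000 + 0i


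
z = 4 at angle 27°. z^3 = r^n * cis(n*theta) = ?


r^3 = 4^3 = 64
n*theta = 3*27° = 81° = 81° (mod 360)
a = 64*cos(81°) = 10.0118
b = 64*sin(81°) = 63.2121

64 cis(81°) = 10.0118 + 63.2121i


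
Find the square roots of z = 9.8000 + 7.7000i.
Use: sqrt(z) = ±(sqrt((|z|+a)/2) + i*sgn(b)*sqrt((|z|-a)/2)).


|z| = sqrt(96.04+59.29) = 12.4631
sqrt((|z|+a)/2) = sqrt((12.4631+9.8)/2) = sqrt(11.1316) = 3.3364
sqrt((|z|-a)/2) = sqrt((12.4631-9.8)/2) = sqrt(1.3316) = 1.1539

±(3.3364 + 1.1539i) i.e. 3.3364 + 1.1539i and -3.3364 - 1.1539i


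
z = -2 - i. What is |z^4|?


|z| = sqrt(4+1) = sqrt(5) = 2.2361
|z^4| = |z|^4 = (sqrt(5))^4 = 5^2 = 25

|z^4| = 25


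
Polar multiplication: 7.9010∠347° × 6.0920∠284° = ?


r = 7.9010 * 6.0920 = 48.1329
theta = 347° + 284° = 631° = 271° (mod 360)

48.1329 cis(271°)


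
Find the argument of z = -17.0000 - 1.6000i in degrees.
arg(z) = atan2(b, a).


Re = -17, Im = -1.6
arg = atan2(-1.6, -17) = -174.6233 degrees

arg(z) = -174.6233 degrees


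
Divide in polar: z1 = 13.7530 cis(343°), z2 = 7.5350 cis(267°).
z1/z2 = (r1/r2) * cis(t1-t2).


r = 13.7530 / 7.5350 = 1.8252
theta = 343° - 267° = 76° = 76° (mod 360)

1.8252 cis(76°)


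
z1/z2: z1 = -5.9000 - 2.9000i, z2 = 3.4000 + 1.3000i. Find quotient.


Conjugate of z2 = 3.4000 - 1.3000i
Numerator: (-5.9000 - 2.9000i)(3.4000 - 1.3000i) = -23.8300 - 2.1900i
Denominator: 3.4^2 + 1.3^2 = 13.25
Result = (-23.8300 - 2.1900i)/13.25

-1.7985 - 0.1653i


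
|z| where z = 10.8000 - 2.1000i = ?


|z| = sqrt(10.8^2 + (-2.1)^2) = sqrt(116.64 + 4.41) = sqrt(121.05) = 11.0023

|z| = 11.0023


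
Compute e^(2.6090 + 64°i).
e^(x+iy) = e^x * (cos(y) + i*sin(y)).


e^2.6090 = 13.5855
cos(64°) = 0.43837
sin(64°) = 0.89879
Real = 13.5855*0.43837 = 5.9555
Imag = 13.5855*0.89879 = 12.2105

5.9555 + 12.2105i


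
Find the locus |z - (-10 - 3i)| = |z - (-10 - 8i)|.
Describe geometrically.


Equal distances means the locus is the perpendicular bisector of z1 and z2.
Midpoint = ((-10+(-10))/2, (-3+(-8))/2) = (-10.0000, -5.5000)

Perpendicular bisector through (-10.0000, -5.5000)


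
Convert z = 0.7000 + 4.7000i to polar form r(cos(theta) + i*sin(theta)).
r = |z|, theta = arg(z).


r = sqrt(0.49+22.09) = sqrt(22.58) = 4.7518
theta = atan2(4.7, 0.7) = 81.5289 degrees

r = 4.7518, theta = 81.5289 degrees


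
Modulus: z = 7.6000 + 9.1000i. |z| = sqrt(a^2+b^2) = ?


|z| = sqrt(7.6^2 + 9.1^2) = sqrt(57.76 + 82.81) = sqrt(140.57) = 11.8562

|z| = 11.8562


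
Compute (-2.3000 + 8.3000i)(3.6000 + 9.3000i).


Real = -2.3*3.6 - 8.3*9.3 = -8.28 - 77.19 = -85.47
Imag = -2.3*9.3 + 3.6*8.3 = -21.39 + 29.88 = 8.49

-85.4700 + 8.4900i


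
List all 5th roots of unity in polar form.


The 5th roots of unity are cis(360k/5°) for k=0..4
Angle step = 360/5 = 72°
Primitive root: cis(72°)
Primitive root = 0.3090 + 0.9511i

5 roots at angles: 0°, 72°, 144°, 216°, 288°


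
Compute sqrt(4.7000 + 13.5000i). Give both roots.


|z| = sqrt(22.09+182.25) = 14.2948
sqrt((|z|+a)/2) = sqrt((14.2948+4.7)/2) = sqrt(9.4974) = 3.0818
sqrt((|z|-a)/2) = sqrt((14.2948-4.7)/2) = sqrt(4.7974) = 2.1903

±(3.0818 + 2.1903i) i.e. 3.0818 + 2.1903i and -3.0818 - 2.1903i


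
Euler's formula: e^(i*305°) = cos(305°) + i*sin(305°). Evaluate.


cos(305°) = 0.5736
sin(305°) = -0.8192

e^(i*305°) = 0.5736 - 0.8192i


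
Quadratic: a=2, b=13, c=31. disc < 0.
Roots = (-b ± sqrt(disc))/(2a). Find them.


disc = 13^2 - 4*2*31 = 169 - 248 = -79
sqrt(|disc|) = sqrt(79) = 8.8882
Real part = -13/(2*2) = -3.2500
Imag part = 8.8882/(2*2) = 2.2220

-3.2500 ± 2.2220i


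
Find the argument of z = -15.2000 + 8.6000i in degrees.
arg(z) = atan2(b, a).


Re = -15.2, Im = 8.6
arg = atan2(8.6, -15.2) = 150.4993 degrees

arg(z) = 150.4993 degrees


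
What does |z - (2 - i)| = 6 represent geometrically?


|z - z0| = r is a circle with center z0 and radius r.
Center = (2, -1), radius = 6

Circle with center (2, -1) and radius 6


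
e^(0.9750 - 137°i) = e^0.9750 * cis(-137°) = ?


e^0.9750 = 2.65117
cos(-137°) = -0.73135
sin(-137°) = -0.682
Real = 2.65117*(-0.73135) = -1.9389
Imag = 2.65117*(-0.682) = -1.8081

-1.9389 - 1.8081i


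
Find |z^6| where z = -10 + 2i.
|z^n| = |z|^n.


|z| = sqrt(100+4) = sqrt(104) = 10.1980
|z^6| = |z|^6 = (sqrt(104))^6 = 104^3 = 1124864

|z^6| = 1124864


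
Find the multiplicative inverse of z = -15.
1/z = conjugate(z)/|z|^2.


|z|^2 = 225+0 = 225
1/z = (-15 - 0i)/225

1/z = -0.0667 + 0i


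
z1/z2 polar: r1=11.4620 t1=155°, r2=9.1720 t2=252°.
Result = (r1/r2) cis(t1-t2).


r = 11.4620 / 9.1720 = 1.2497
theta = 155° - 252° = -97° = 263° (mod 360)

1.2497 cis(263°)


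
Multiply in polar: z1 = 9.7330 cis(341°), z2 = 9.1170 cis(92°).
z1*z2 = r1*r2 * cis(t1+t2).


r = 9.7330 * 9.1170 = 88.7358
theta = 341° + 92° = 433° = 73° (mod 360)

88.7358 cis(73°)


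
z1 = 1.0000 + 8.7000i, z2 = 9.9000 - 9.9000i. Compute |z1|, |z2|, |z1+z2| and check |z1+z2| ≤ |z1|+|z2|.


|z1| = sqrt(1^2 + 8.7^2) = sqrt(76.69) = 8.7573
|z2| = sqrt(9.9^2 + (-9.9)^2) = sqrt(196.02) = 14.0007
z1+z2 = 10.9000 - 1.2000i
|z1+z2| = sqrt(120.25) = 10.9659
|z1|+|z2| = 8.7573 + 14.0007 = 22.7580

|z1+z2| = 10.9659 ≤ |z1|+|z2| = 22.7580 (verified)


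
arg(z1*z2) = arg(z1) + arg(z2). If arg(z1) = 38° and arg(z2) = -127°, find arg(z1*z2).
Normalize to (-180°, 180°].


arg(z1*z2) = 38° - 127° = -89°
Normalized to (-180°, 180°]: -89°

-89°


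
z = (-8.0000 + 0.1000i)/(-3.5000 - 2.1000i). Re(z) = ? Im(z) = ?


Multiply by conjugate: (-8.0000 + 0.1000i)(-3.5000 + 2.1000i) / ((-3.5)^2 + (-2.1)^2)
Numerator real = -8*(-3.5) + 0.1*(-2.1) = 27.79
Numerator imag = 0.1*(-3.5) - (-8)*(-2.1) = -17.15
Denominator = 16.66
Re(z) = 27.79/16.66 = 1.6681
Im(z) = -17.15/16.66 = -1.0294

Re(z) = 1.6681, Im(z) = -1.0294


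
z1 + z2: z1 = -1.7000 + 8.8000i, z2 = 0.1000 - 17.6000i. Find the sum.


Real: -1.7 + 0.1 = -1.6
Imag: 8.8 - 17.6 = -8.8

-1.6000 - 8.8000i


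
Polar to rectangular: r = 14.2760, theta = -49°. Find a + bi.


a = 14.2760*cos(-49°) = 14.2760*0.65606 = 9.3659
b = 14.2760*sin(-49°) = 14.2760*(-0.75471) = -10.7742

9.3659 - 10.7742i


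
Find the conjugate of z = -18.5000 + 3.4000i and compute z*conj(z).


z_bar = -18.5000 - 3.4000i
z*z_bar = (-18.5)^2 + 3.4^2 = 342.25 + 11.56 = 353.81

z_bar = -18.5000 - 3.4000i, z*z_bar = 353.81


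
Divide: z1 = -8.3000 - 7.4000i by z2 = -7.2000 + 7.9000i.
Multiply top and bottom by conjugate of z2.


Conjugate of z2 = -7.2000 - 7.9000i
Numerator: (-8.3000 - 7.4000i)(-7.2000 - 7.9000i) = 1.3000 + 118.8500i
Denominator: (-7.2)^2 + 7.9^2 = 114.25
Result = (1.3000 + 118.8500i)/114.25

0.0114 + 1.0403i


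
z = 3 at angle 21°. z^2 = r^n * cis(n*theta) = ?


r^2 = 3^2 = 9
n*theta = 2*21° = 42° = 42° (mod 360)
a = 9*cos(42°) = 6.6883
b = 9*sin(42°) = 6.0222

9 cis(42°) = 6.6883 + 6.0222i


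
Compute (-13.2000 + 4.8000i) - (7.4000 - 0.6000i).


Real: -13.2 - 7.4 = -20.6
Imag: 4.8 + 0.6 = 5.4

-20.6000 + 5.4000i


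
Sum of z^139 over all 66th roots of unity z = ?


The roots are w_k = w^k with w = e^(2*pi*i/66), and (w^k)^139 = (w^139)^k.
So S = 1 + u + u^2 + ... + u^(65) with u = w^139.
139 = 2*66 + 7, so 139 is not a multiple of 66: u = (w^66)^2 * w^7 = w^7 ≠ 1 (w is a primitive 66th root), while u^66 = (w^66)^139 = 1.
Geometric series: S = (1 - u^66)/(1 - u) = (1 - 1)/(1 - u) = 0

S = 0


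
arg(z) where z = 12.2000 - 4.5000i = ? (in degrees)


Re = 12.2, Im = -4.5
arg = atan2(-4.5, 12.2) = -20.2466 degrees

arg(z) = -20.2466 degrees


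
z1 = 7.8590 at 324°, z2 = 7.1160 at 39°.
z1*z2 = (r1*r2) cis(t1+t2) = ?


r = 7.8590 * 7.1160 = 55.9246
theta = 324° + 39° = 363° = 3° (mod 360)

55.9246 cis(3°)


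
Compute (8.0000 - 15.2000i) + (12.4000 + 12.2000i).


Real: 8 + 12.4 = 20.4
Imag: -15.2 + 12.2 = -3

20.4000 - 3.0000i


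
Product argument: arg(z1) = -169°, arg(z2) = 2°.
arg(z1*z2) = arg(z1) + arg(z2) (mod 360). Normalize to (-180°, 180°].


arg(z1*z2) = -169° + 2° = -167°
Normalized to (-180°, 180°]: -167°

-167°


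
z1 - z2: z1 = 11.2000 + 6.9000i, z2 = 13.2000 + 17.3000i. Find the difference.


Real: 11.2 - 13.2 = -2
Imag: 6.9 - 17.3 = -10.4

-2.0000 - 10.4000i


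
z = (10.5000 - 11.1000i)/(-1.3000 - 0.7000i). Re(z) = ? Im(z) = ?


Multiply by conjugate: (10.5000 - 11.1000i)(-1.3000 + 0.7000i) / ((-1.3)^2 + (-0.7)^2)
Numerator real = 10.5*(-1.3) - (11.1)*(-0.7) = -5.88
Numerator imag = -11.1*(-1.3) - 10.5*(-0.7) = 21.78
Denominator = 2.18
Re(z) = -5.88/2.18 = -2.6972
Im(z) = 21.78/2.18 = 9.9908

Re(z) = -2.6972, Im(z) = 9.9908


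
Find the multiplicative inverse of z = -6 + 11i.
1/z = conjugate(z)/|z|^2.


|z|^2 = 36+121 = 157
1/z = (-6 - 11i)/157

1/z = -0.0382 - 0.0701i


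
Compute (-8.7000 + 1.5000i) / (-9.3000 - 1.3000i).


Conjugate of z2 = -9.3000 + 1.3000i
Numerator: (-8.7000 + 1.5000i)(-9.3000 + 1.3000i) = 78.9600 - 25.2600i
Denominator: (-9.3)^2 + (-1.3)^2 = 88.18
Result = (78.9600 - 25.2600i)/88.18

0.8954 - 0.2865i


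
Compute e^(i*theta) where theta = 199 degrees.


cos(199°) = -0.9455
sin(199°) = -0.3256

e^(i*199°) = -0.9455 - 0.3256i


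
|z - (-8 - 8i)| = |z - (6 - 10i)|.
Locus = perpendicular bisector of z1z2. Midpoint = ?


Equal distances means the locus is the perpendicular bisector of z1 and z2.
Midpoint = ((-8+6)/2, (-8+(-10))/2) = (-1.0000, -9.0000)

Perpendicular bisector through (-1.0000, -9.0000)


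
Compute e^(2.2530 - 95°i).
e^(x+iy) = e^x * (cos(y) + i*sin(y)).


e^2.2530 = 9.5162
cos(-95°) = -0.08716
sin(-95°) = -0.9962
Real = 9.5162*(-0.08716) = -0.8294
Imag = 9.5162*(-0.9962) = -9.4800

-0.8294 - 9.4800i


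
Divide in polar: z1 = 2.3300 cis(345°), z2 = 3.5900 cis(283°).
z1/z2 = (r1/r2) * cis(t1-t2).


r = 2.3300 / 3.5900 = 0.6490
theta = 345° - 283° = 62° = 62° (mod 360)

0.6490 cis(62°)


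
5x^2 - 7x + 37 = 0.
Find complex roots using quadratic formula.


disc = (-7)^2 - 4*5*37 = 49 - 740 = -691
sqrt(|disc|) = sqrt(691) = 26.2869
Real part = 7/(2*5) = 0.7000
Imag part = 26.2869/(2*5) = 2.6287

0.7000 ± 2.6287i


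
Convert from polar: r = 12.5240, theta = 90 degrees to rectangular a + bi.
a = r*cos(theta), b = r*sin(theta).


a = 12.5240*cos(90°) = 12.5240*0 = 0
b = 12.5240*sin(90°) = 12.5240*1 = 12.5240

0 + 12.5240i


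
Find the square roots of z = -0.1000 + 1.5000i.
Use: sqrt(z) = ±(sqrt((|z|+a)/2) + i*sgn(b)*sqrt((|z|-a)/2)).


|z| = sqrt(0.01+2.25) = 1.5033
sqrt((|z|+a)/2) = sqrt((1.5033+(-0.1))/2) = sqrt(0.7017) = 0.8377
sqrt((|z|-a)/2) = sqrt((1.5033-(-0.1))/2) = sqrt(0.8017) = 0.8954

±(0.8377 + 0.8954i) i.e. 0.8377 + 0.8954i and -0.8377 - 0.8954i


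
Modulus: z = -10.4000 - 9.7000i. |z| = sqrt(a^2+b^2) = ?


|z| = sqrt((-10.4)^2 + (-9.7)^2) = sqrt(108.16 + 94.09) = sqrt(202.25) = 14.2215

|z| = 14.2215


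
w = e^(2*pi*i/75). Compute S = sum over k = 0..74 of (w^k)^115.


The roots are w_k = w^k with w = e^(2*pi*i/75), and (w^k)^115 = (w^115)^k.
So S = 1 + u + u^2 + ... + u^(74) with u = w^115.
115 = 1*75 + 40, so 115 is not a multiple of 75: u = (w^75)^1 * w^40 = w^40 ≠ 1 (w is a primitive 75th root), while u^75 = (w^75)^115 = 1.
Geometric series: S = (1 - u^75)/(1 - u) = (1 - 1)/(1 - u) = 0

S = 0


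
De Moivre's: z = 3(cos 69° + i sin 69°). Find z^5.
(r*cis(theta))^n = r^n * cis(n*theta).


r^5 = 3^5 = 243
n*theta = 5*69° = 345° = 345° (mod 360)
a = 243*cos(345°) = 234.7200
b = 243*sin(345°) = -62.8930

243 cis(345°) = 234.7200 - 62.8930i


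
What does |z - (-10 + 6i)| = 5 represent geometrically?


|z - z0| = r is a circle with center z0 and radius r.
Center = (-10, 6), radius = 5

Circle with center (-10, 6) and radius 5


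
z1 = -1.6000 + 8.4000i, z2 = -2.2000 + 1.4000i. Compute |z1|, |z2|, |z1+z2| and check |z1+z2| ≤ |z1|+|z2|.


|z1| = sqrt((-1.6)^2 + 8.4^2) = sqrt(73.12) = 8.5510
|z2| = sqrt((-2.2)^2 + 1.4^2) = sqrt(6.8) = 2.6077
z1+z2 = -3.8000 + 9.8000i
|z1+z2| = sqrt(110.48) = 10.5109
|z1|+|z2| = 8.5510 + 2.6077 = 11.1587

|z1+z2| = 10.5109 ≤ |z1|+|z2| = 11.1587 (verified)


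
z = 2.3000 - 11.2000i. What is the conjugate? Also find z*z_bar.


z_bar = 2.3000 + 11.2000i
z*z_bar = 2.3^2 + (-11.2)^2 = 5.29 + 125.44 = 130.73

z_bar = 2.3000 + 11.2000i, z*z_bar = 130.73
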